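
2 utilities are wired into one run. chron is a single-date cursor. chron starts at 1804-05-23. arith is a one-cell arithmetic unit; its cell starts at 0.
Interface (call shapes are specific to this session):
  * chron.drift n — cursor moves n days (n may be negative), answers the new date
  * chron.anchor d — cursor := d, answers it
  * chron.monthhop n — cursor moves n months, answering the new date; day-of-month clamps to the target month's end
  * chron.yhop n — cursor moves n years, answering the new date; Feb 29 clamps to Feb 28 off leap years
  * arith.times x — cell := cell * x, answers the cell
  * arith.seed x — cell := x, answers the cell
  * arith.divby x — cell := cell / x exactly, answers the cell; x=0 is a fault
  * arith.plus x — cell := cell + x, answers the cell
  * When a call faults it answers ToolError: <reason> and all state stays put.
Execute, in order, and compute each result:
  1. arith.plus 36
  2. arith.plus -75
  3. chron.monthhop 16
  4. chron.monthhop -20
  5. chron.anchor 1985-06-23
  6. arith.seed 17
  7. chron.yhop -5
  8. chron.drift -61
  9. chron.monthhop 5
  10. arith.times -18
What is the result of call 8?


Step: plus[x=36]
Result: 36
Step: plus[x=-75]
Result: -39
Step: monthhop[n=16]
Result: 1805-09-23
Step: monthhop[n=-20]
Result: 1804-01-23
Step: anchor[d=1985-06-23]
Result: 1985-06-23
Step: seed[x=17]
Result: 17
Step: yhop[n=-5]
Result: 1980-06-23
Step: drift[n=-61]
Result: 1980-04-23
Step: monthhop[n=5]
Result: 1980-09-23
Step: times[x=-18]
Result: -306

Answer: 1980-04-23


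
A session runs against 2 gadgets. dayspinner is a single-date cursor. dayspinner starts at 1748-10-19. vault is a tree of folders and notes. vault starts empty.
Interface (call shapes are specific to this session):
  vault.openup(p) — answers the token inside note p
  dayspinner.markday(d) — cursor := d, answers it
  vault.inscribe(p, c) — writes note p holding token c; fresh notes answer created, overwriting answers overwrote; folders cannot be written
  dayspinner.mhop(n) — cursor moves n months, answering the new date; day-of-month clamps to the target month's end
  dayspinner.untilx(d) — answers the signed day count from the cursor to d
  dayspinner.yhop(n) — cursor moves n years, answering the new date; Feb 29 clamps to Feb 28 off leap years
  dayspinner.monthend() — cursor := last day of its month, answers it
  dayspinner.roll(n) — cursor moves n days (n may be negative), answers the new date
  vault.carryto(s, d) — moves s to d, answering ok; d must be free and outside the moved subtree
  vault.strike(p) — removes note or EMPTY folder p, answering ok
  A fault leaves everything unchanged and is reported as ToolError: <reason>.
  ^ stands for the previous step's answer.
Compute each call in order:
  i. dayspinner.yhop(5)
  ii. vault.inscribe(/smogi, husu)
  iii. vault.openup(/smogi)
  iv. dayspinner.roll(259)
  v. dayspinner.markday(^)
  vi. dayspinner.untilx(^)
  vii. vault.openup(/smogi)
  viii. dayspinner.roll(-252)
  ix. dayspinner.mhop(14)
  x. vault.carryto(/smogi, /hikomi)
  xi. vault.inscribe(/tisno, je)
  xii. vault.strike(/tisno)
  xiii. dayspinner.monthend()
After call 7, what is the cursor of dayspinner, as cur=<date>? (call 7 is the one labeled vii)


Answer: cur=1754-07-05

Derivation:
·→ dayspinner.yhop(n→5)
·← 1753-10-19
·→ vault.inscribe(p→/smogi, c→husu)
·← created
·→ vault.openup(p→/smogi)
·← husu
·→ dayspinner.roll(n→259)
·← 1754-07-05
·→ dayspinner.markday(d→^)
·← 1754-07-05
·→ dayspinner.untilx(d→^)
·← 0
·→ vault.openup(p→/smogi)
·← husu
·→ dayspinner.roll(n→-252)
·← 1753-10-26
·→ dayspinner.mhop(n→14)
·← 1754-12-26
·→ vault.carryto(s→/smogi, d→/hikomi)
·← ok
·→ vault.inscribe(p→/tisno, c→je)
·← created
·→ vault.strike(p→/tisno)
·← ok
·→ dayspinner.monthend()
·← 1754-12-31


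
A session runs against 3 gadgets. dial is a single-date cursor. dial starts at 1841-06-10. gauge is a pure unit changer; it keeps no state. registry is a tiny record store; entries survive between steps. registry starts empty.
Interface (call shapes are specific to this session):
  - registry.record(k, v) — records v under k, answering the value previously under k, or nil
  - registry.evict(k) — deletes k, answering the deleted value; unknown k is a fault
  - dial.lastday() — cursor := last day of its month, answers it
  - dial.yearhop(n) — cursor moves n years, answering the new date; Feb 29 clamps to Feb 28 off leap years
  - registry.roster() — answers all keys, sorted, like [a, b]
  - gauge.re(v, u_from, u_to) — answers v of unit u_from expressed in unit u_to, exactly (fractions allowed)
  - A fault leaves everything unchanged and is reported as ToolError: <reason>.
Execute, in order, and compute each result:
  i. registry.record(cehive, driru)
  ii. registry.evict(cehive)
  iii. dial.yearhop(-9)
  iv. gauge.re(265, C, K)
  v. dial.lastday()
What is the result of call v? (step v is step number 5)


Answer: 1832-06-30

Derivation:
I call record(cehive, driru), which returns nil.
I use evict(cehive), giving driru.
Invoking yearhop(-9), → 1832-06-10.
I invoke re(265, C, K), giving 10763/20.
Calling lastday(), which returns 1832-06-30.


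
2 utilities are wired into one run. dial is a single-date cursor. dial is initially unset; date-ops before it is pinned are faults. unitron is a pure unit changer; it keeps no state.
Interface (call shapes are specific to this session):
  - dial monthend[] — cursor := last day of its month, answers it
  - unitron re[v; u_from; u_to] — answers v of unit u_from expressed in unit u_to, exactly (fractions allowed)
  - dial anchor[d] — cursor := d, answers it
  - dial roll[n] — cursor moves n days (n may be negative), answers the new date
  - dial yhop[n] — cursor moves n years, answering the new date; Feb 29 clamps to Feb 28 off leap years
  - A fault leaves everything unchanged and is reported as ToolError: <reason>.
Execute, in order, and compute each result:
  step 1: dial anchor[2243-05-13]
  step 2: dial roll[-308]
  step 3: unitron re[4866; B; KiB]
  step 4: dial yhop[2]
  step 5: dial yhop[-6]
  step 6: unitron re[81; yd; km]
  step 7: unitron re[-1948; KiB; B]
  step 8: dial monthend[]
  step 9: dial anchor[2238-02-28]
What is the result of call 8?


Do: dial anchor[d→2243-05-13]
See: 2243-05-13
Do: dial roll[n→-308]
See: 2242-07-09
Do: unitron re[v→4866; u_from→B; u_to→KiB]
See: 2433/512
Do: dial yhop[n→2]
See: 2244-07-09
Do: dial yhop[n→-6]
See: 2238-07-09
Do: unitron re[v→81; u_from→yd; u_to→km]
See: 92583/1250000
Do: unitron re[v→-1948; u_from→KiB; u_to→B]
See: -1994752
Do: dial monthend[]
See: 2238-07-31
Do: dial anchor[d→2238-02-28]
See: 2238-02-28

Answer: 2238-07-31


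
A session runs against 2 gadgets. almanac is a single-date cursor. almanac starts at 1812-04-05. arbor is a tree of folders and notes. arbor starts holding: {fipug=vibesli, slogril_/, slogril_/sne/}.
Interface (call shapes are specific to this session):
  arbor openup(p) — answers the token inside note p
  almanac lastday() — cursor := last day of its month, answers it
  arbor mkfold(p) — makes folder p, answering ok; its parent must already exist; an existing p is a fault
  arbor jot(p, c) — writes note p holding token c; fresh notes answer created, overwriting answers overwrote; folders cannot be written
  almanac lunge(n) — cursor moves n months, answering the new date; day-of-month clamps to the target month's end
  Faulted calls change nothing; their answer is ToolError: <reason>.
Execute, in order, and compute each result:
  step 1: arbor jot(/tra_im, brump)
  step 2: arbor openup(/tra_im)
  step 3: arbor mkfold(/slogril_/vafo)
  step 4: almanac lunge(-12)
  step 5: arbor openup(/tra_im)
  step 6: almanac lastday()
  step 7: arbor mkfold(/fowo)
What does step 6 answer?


Answer: 1811-04-30

Derivation:
·→ arbor jot(p='/tra_im', c='brump')
·← created
·→ arbor openup(p='/tra_im')
·← brump
·→ arbor mkfold(p='/slogril_/vafo')
·← ok
·→ almanac lunge(n='-12')
·← 1811-04-05
·→ arbor openup(p='/tra_im')
·← brump
·→ almanac lastday()
·← 1811-04-30
·→ arbor mkfold(p='/fowo')
·← ok


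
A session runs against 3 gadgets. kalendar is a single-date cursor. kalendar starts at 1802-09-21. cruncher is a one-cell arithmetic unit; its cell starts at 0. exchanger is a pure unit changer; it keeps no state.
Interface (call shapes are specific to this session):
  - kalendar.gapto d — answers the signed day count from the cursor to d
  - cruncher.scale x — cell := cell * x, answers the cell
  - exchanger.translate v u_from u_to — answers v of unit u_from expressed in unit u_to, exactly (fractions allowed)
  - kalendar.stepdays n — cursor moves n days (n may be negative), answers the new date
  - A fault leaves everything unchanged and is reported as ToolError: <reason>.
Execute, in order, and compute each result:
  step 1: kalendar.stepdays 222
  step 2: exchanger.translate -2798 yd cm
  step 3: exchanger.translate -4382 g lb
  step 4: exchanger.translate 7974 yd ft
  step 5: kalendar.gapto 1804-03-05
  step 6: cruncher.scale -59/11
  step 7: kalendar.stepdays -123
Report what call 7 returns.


I try kalendar.stepdays passing n=222, which returns 1803-05-01.
I use exchanger.translate passing v=-2798, u_from=yd, u_to=cm, and see -6396228/25.
Invoking exchanger.translate passing v=-4382, u_from=g, u_to=lb, and get -62600000/6479891.
Invoking exchanger.translate passing v=7974, u_from=yd, u_to=ft, yielding 23922.
Then kalendar.gapto passing d=1804-03-05, and see 309.
Next I call cruncher.scale passing x=-59/11, — result: 0.
Then kalendar.stepdays passing n=-123, giving 1802-12-29.

Answer: 1802-12-29


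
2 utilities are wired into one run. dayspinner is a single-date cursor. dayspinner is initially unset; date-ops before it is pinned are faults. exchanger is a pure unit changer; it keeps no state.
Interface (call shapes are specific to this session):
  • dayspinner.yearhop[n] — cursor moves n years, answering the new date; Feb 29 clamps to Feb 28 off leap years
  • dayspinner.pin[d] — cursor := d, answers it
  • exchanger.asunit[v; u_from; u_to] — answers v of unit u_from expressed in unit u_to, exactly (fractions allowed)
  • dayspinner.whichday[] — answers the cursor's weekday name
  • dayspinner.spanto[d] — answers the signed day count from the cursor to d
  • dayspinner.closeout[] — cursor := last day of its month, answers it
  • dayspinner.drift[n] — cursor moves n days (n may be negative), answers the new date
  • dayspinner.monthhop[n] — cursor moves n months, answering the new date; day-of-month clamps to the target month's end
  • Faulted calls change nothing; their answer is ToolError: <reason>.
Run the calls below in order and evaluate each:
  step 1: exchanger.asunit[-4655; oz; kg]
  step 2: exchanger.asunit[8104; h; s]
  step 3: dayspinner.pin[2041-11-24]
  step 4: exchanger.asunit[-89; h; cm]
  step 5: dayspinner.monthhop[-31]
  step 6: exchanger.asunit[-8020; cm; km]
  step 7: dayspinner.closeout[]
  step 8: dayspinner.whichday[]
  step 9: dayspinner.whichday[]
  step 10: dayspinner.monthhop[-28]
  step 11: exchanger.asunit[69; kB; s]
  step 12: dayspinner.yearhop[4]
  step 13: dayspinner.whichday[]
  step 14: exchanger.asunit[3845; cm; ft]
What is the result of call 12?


Answer: 2040-12-30

Derivation:
Next I call asunit(v→-4655, u_from→oz, u_to→kg), giving -42229449647/320000000.
I invoke asunit(v→8104, u_from→h, u_to→s): 29174400.
I use pin(d→2041-11-24): 2041-11-24.
I use asunit(v→-89, u_from→h, u_to→cm), and get ToolError: incompatible units.
I invoke monthhop(n→-31): 2039-04-24.
Using asunit(v→-8020, u_from→cm, u_to→km), which returns -401/5000.
I try closeout, and see 2039-04-30.
Calling whichday: Saturday.
Next I call whichday(), which returns Saturday.
Using monthhop(n→-28), giving 2036-12-30.
I call asunit(v→69, u_from→kB, u_to→s), — result: ToolError: incompatible units.
I run yearhop(n→4), yielding 2040-12-30.
I try whichday(), — result: Sunday.
Invoking asunit(v→3845, u_from→cm, u_to→ft), yielding 96125/762.


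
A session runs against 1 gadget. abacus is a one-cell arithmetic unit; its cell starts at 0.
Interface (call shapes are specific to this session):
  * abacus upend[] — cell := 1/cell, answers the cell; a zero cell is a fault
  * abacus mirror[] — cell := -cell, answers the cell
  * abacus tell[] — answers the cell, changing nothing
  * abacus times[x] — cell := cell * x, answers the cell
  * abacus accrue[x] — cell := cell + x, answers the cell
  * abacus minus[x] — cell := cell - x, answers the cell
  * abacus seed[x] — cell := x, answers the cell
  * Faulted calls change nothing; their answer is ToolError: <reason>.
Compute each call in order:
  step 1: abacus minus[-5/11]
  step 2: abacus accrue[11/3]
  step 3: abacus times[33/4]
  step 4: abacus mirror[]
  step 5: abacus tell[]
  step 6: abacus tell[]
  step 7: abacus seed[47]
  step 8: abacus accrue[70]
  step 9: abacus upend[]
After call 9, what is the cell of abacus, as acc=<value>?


Answer: acc=1/117

Derivation:
% abacus minus x=-5/11
  5/11
% abacus accrue x=11/3
  136/33
% abacus times x=33/4
  34
% abacus mirror
  -34
% abacus tell
  -34
% abacus tell
  -34
% abacus seed x=47
  47
% abacus accrue x=70
  117
% abacus upend
  1/117


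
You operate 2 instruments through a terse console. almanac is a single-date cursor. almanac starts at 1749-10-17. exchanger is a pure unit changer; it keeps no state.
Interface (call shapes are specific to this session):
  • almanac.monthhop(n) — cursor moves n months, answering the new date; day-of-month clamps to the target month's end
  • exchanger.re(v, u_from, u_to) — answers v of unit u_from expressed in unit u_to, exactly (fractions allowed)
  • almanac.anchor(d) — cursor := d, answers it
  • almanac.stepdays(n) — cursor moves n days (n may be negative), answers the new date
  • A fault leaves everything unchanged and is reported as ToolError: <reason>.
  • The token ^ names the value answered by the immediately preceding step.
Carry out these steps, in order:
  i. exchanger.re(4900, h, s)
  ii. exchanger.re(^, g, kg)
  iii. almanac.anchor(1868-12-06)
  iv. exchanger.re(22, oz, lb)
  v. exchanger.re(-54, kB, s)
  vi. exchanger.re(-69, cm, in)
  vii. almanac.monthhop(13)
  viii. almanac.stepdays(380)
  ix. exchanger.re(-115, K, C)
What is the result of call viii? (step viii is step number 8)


! exchanger.re(v: 4900, u_from: h, u_to: s) ~> 17640000
! exchanger.re(v: ^, u_from: g, u_to: kg) ~> 17640
! almanac.anchor(d: 1868-12-06) ~> 1868-12-06
! exchanger.re(v: 22, u_from: oz, u_to: lb) ~> 11/8
! exchanger.re(v: -54, u_from: kB, u_to: s) ~> ToolError: incompatible units
! exchanger.re(v: -69, u_from: cm, u_to: in) ~> -3450/127
! almanac.monthhop(n: 13) ~> 1870-01-06
! almanac.stepdays(n: 380) ~> 1871-01-21
! exchanger.re(v: -115, u_from: K, u_to: C) ~> -7763/20

Answer: 1871-01-21


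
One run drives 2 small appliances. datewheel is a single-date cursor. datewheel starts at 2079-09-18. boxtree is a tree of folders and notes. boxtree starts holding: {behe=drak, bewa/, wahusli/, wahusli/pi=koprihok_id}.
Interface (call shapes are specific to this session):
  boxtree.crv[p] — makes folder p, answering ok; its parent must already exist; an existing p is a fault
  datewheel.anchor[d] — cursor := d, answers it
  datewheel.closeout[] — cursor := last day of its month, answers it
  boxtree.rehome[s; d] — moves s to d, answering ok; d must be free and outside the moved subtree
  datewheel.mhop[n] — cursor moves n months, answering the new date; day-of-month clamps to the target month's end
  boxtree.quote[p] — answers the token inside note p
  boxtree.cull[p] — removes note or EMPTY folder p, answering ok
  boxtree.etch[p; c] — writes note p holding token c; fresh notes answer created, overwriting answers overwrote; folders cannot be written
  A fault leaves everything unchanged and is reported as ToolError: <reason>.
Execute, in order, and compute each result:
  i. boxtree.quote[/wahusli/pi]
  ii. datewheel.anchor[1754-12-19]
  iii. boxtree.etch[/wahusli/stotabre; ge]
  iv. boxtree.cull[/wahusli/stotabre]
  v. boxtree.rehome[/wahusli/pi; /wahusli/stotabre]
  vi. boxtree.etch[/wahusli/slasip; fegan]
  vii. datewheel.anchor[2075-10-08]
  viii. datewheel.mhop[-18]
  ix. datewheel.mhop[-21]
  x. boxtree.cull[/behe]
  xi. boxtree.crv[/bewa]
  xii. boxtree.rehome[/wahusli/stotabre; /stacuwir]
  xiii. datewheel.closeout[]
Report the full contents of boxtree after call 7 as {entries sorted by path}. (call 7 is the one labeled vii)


Answer: {behe=drak, bewa/, wahusli/, wahusli/slasip=fegan, wahusli/stotabre=koprihok_id}

Derivation:
> boxtree.quote p=/wahusli/pi
= koprihok_id
> datewheel.anchor d=1754-12-19
= 1754-12-19
> boxtree.etch p=/wahusli/stotabre c=ge
= created
> boxtree.cull p=/wahusli/stotabre
= ok
> boxtree.rehome s=/wahusli/pi d=/wahusli/stotabre
= ok
> boxtree.etch p=/wahusli/slasip c=fegan
= created
> datewheel.anchor d=2075-10-08
= 2075-10-08
> datewheel.mhop n=-18
= 2074-04-08
> datewheel.mhop n=-21
= 2072-07-08
> boxtree.cull p=/behe
= ok
> boxtree.crv p=/bewa
= ToolError: exists
> boxtree.rehome s=/wahusli/stotabre d=/stacuwir
= ok
> datewheel.closeout
= 2072-07-31


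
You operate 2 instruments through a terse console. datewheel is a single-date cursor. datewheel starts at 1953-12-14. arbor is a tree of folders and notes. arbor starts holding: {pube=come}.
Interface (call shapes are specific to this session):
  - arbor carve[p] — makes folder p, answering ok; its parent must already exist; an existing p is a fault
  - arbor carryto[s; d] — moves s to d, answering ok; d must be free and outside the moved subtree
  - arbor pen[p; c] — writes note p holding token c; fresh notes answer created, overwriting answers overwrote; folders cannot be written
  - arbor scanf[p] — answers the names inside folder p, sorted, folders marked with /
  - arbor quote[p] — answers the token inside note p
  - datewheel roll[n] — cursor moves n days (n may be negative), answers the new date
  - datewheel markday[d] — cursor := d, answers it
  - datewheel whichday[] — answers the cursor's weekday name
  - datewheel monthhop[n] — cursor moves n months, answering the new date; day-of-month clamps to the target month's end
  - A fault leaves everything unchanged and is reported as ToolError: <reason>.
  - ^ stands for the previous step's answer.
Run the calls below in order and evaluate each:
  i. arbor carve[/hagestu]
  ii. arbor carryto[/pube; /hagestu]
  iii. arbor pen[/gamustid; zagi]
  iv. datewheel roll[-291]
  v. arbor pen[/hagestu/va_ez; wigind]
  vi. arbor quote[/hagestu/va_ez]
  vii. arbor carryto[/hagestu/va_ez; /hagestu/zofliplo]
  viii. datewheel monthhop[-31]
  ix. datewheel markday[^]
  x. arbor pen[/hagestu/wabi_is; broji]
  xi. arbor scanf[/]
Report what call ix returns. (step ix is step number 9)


>> arbor carve(p='/hagestu')
<< ok
>> arbor carryto(s='/pube', d='/hagestu')
<< ToolError: exists
>> arbor pen(p='/gamustid', c='zagi')
<< created
>> datewheel roll(n='-291')
<< 1953-02-26
>> arbor pen(p='/hagestu/va_ez', c='wigind')
<< created
>> arbor quote(p='/hagestu/va_ez')
<< wigind
>> arbor carryto(s='/hagestu/va_ez', d='/hagestu/zofliplo')
<< ok
>> datewheel monthhop(n='-31')
<< 1950-07-26
>> datewheel markday(d='^')
<< 1950-07-26
>> arbor pen(p='/hagestu/wabi_is', c='broji')
<< created
>> arbor scanf(p='/')
<< [gamustid, hagestu/, pube]

Answer: 1950-07-26


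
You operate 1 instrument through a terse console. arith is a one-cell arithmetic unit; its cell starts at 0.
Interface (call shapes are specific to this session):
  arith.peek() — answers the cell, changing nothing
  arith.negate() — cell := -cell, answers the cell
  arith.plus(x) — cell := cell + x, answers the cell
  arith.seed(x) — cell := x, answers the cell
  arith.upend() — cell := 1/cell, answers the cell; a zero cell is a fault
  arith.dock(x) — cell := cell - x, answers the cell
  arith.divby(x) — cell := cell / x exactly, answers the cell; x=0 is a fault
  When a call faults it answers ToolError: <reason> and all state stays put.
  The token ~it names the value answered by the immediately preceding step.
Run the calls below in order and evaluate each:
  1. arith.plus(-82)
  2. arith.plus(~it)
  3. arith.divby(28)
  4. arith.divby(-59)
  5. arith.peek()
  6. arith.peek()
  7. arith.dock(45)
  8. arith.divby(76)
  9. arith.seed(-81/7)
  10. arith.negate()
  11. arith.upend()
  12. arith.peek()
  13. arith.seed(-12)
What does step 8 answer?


Answer: -244/413

Derivation:
CALL arith.plus[x=-82]
RET  -82
CALL arith.plus[x=~it]
RET  -164
CALL arith.divby[x=28]
RET  -41/7
CALL arith.divby[x=-59]
RET  41/413
CALL arith.peek[]
RET  41/413
CALL arith.peek[]
RET  41/413
CALL arith.dock[x=45]
RET  -18544/413
CALL arith.divby[x=76]
RET  -244/413
CALL arith.seed[x=-81/7]
RET  -81/7
CALL arith.negate[]
RET  81/7
CALL arith.upend[]
RET  7/81
CALL arith.peek[]
RET  7/81
CALL arith.seed[x=-12]
RET  -12


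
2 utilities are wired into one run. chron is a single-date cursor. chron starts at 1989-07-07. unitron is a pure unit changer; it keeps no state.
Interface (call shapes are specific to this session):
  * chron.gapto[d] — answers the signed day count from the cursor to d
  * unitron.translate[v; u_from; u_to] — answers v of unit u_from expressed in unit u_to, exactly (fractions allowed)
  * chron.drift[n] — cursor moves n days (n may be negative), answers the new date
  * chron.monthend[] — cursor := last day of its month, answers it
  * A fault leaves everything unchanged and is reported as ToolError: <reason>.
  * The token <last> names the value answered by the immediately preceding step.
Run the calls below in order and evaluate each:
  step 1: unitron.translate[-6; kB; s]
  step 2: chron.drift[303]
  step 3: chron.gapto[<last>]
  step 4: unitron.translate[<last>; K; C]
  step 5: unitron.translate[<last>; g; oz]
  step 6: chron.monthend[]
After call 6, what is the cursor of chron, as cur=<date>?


;; unitron.translate(v=-6, u_from=kB, u_to=s) -> ToolError: incompatible units
;; chron.drift(n=303) -> 1990-05-06
;; chron.gapto(d=<last>) -> 0
;; unitron.translate(v=<last>, u_from=K, u_to=C) -> -5463/20
;; unitron.translate(v=<last>, u_from=g, u_to=oz) -> -437040000/45359237
;; chron.monthend() -> 1990-05-31

Answer: cur=1990-05-31


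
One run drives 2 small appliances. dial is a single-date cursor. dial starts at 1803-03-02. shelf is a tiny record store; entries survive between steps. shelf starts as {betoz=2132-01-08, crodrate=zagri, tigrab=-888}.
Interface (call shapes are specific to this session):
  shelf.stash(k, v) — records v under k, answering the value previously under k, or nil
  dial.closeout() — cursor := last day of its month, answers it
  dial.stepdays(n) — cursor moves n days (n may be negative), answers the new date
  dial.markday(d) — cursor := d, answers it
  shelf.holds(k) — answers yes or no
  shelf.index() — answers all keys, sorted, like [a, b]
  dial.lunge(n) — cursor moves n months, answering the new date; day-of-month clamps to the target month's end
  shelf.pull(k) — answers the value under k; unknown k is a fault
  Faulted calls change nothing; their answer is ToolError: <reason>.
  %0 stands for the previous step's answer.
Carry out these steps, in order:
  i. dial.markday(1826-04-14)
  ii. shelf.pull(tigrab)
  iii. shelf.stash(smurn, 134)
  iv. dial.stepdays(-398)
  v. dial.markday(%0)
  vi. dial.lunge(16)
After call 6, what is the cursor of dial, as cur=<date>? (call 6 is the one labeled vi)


Answer: cur=1826-07-12

Derivation:
-> dial.markday(d: 1826-04-14)
<- 1826-04-14
-> shelf.pull(k: tigrab)
<- -888
-> shelf.stash(k: smurn, v: 134)
<- nil
-> dial.stepdays(n: -398)
<- 1825-03-12
-> dial.markday(d: %0)
<- 1825-03-12
-> dial.lunge(n: 16)
<- 1826-07-12


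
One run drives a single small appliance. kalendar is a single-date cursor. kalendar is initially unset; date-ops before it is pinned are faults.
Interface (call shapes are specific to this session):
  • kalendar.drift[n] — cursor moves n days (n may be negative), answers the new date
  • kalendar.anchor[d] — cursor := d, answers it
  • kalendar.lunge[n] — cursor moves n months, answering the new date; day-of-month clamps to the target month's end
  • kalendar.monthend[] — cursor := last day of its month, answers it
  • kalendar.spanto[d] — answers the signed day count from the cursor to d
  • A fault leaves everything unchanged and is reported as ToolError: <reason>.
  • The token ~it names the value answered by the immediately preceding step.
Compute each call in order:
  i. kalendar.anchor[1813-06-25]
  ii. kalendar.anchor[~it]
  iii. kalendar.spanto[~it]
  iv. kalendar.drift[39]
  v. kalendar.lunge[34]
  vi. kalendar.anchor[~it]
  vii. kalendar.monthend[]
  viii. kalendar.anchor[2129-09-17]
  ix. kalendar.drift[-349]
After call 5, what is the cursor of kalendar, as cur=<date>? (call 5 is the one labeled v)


Answer: cur=1816-06-03

Derivation:
Do: kalendar.anchor[d: 1813-06-25]
See: 1813-06-25
Do: kalendar.anchor[d: ~it]
See: 1813-06-25
Do: kalendar.spanto[d: ~it]
See: 0
Do: kalendar.drift[n: 39]
See: 1813-08-03
Do: kalendar.lunge[n: 34]
See: 1816-06-03
Do: kalendar.anchor[d: ~it]
See: 1816-06-03
Do: kalendar.monthend[]
See: 1816-06-30
Do: kalendar.anchor[d: 2129-09-17]
See: 2129-09-17
Do: kalendar.drift[n: -349]
See: 2128-10-03


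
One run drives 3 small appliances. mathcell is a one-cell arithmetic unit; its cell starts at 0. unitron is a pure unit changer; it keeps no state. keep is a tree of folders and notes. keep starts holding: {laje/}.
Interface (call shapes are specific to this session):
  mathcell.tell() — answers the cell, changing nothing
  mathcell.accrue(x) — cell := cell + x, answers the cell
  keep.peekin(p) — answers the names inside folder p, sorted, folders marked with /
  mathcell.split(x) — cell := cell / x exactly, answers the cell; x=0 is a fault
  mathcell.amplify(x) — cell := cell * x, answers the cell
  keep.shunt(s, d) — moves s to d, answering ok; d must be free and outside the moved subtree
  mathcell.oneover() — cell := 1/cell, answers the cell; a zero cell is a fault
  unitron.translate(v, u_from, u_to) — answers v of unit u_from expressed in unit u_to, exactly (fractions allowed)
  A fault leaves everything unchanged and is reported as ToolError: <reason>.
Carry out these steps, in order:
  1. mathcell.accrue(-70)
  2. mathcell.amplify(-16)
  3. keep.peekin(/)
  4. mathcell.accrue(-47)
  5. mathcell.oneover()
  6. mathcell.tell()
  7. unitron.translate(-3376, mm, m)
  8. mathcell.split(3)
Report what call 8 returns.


Answer: 1/3219

Derivation:
·→ mathcell.accrue(x: -70)
·← -70
·→ mathcell.amplify(x: -16)
·← 1120
·→ keep.peekin(p: /)
·← [laje/]
·→ mathcell.accrue(x: -47)
·← 1073
·→ mathcell.oneover()
·← 1/1073
·→ mathcell.tell()
·← 1/1073
·→ unitron.translate(v: -3376, u_from: mm, u_to: m)
·← -422/125
·→ mathcell.split(x: 3)
·← 1/3219


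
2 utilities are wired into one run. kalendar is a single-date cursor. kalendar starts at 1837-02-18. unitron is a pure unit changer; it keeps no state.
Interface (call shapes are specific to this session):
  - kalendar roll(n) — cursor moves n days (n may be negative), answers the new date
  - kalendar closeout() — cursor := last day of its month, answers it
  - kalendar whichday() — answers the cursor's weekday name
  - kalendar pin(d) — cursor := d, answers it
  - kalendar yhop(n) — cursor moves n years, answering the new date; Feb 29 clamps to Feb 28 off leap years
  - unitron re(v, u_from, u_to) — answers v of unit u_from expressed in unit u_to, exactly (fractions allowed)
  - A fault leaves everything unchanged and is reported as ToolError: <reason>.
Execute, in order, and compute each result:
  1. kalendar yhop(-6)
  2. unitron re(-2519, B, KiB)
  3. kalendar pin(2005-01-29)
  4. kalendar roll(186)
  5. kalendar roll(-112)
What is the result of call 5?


·→ kalendar yhop(-6)
·← 1831-02-18
·→ unitron re(-2519, B, KiB)
·← -2519/1024
·→ kalendar pin(2005-01-29)
·← 2005-01-29
·→ kalendar roll(186)
·← 2005-08-03
·→ kalendar roll(-112)
·← 2005-04-13

Answer: 2005-04-13


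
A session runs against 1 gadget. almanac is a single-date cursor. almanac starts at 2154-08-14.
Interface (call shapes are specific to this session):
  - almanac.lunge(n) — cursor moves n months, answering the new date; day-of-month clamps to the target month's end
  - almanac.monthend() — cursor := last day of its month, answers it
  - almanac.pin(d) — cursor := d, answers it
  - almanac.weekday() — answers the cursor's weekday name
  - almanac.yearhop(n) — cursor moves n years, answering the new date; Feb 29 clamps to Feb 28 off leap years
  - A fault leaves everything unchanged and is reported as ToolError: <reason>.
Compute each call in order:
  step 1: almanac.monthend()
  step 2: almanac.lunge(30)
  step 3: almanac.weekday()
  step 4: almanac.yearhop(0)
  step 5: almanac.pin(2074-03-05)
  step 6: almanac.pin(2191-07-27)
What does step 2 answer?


Answer: 2157-02-28

Derivation:
# almanac.monthend() => 2154-08-31
# almanac.lunge(30) => 2157-02-28
# almanac.weekday() => Monday
# almanac.yearhop(0) => 2157-02-28
# almanac.pin(2074-03-05) => 2074-03-05
# almanac.pin(2191-07-27) => 2191-07-27


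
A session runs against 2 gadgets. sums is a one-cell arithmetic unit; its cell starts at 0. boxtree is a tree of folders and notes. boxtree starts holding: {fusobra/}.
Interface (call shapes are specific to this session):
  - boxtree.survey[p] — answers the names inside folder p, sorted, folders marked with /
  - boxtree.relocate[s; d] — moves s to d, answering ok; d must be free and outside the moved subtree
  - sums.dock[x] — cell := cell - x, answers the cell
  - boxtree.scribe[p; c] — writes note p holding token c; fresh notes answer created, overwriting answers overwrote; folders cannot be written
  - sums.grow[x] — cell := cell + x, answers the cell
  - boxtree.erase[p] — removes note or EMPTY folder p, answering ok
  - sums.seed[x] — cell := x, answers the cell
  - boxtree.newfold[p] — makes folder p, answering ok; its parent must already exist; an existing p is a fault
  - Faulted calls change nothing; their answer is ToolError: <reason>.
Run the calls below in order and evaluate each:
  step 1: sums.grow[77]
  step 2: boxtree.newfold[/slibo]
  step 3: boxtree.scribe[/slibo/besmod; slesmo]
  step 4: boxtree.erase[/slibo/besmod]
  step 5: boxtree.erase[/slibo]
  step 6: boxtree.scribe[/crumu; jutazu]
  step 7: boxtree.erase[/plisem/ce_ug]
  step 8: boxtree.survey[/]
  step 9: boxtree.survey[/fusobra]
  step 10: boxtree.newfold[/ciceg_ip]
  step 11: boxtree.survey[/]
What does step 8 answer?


→ grow(x: 77)
← 77
→ newfold(p: /slibo)
← ok
→ scribe(p: /slibo/besmod, c: slesmo)
← created
→ erase(p: /slibo/besmod)
← ok
→ erase(p: /slibo)
← ok
→ scribe(p: /crumu, c: jutazu)
← created
→ erase(p: /plisem/ce_ug)
← ToolError: not found
→ survey(p: /)
← [crumu, fusobra/]
→ survey(p: /fusobra)
← []
→ newfold(p: /ciceg_ip)
← ok
→ survey(p: /)
← [ciceg_ip/, crumu, fusobra/]

Answer: [crumu, fusobra/]


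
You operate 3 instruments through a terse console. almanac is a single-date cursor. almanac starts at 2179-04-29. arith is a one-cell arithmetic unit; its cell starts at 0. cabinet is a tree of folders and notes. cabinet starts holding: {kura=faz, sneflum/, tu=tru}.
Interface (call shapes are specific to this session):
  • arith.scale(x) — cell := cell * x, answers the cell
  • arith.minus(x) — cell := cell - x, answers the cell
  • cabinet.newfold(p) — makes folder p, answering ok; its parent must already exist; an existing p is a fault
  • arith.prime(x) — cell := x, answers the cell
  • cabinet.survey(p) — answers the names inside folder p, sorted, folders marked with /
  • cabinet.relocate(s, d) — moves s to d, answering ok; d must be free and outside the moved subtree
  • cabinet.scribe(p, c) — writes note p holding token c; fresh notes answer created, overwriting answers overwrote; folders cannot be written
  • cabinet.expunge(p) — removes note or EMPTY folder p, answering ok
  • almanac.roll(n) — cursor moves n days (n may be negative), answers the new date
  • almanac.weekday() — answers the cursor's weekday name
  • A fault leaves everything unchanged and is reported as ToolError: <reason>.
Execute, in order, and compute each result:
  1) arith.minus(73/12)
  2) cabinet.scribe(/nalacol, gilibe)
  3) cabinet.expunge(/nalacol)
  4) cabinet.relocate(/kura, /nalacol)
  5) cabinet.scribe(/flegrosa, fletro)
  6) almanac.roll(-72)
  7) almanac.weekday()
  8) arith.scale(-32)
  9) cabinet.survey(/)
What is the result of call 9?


-- arith.minus(73/12) == -73/12
-- cabinet.scribe(/nalacol, gilibe) == created
-- cabinet.expunge(/nalacol) == ok
-- cabinet.relocate(/kura, /nalacol) == ok
-- cabinet.scribe(/flegrosa, fletro) == created
-- almanac.roll(-72) == 2179-02-16
-- almanac.weekday() == Tuesday
-- arith.scale(-32) == 584/3
-- cabinet.survey(/) == [flegrosa, nalacol, sneflum/, tu]

Answer: [flegrosa, nalacol, sneflum/, tu]


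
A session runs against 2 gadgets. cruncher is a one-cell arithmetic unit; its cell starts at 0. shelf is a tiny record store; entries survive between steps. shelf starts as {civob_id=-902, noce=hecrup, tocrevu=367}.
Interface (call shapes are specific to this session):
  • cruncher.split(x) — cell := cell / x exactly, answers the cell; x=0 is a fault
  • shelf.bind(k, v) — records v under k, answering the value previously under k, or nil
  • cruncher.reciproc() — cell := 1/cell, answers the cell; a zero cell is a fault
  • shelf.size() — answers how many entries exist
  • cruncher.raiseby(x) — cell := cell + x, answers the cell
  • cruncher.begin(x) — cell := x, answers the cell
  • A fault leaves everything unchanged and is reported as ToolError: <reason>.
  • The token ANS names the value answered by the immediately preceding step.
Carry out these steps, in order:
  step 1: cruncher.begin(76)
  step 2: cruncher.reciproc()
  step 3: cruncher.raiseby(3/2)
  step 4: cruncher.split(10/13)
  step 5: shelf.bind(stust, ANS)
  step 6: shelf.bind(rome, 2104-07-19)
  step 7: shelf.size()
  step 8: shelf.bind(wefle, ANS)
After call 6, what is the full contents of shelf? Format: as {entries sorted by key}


// begin(76) ~> 76
// reciproc() ~> 1/76
// raiseby(3/2) ~> 115/76
// split(10/13) ~> 299/152
// bind(stust, ANS) ~> nil
// bind(rome, 2104-07-19) ~> nil
// size() ~> 5
// bind(wefle, ANS) ~> nil

Answer: {civob_id=-902, noce=hecrup, rome=2104-07-19, stust=299/152, tocrevu=367}


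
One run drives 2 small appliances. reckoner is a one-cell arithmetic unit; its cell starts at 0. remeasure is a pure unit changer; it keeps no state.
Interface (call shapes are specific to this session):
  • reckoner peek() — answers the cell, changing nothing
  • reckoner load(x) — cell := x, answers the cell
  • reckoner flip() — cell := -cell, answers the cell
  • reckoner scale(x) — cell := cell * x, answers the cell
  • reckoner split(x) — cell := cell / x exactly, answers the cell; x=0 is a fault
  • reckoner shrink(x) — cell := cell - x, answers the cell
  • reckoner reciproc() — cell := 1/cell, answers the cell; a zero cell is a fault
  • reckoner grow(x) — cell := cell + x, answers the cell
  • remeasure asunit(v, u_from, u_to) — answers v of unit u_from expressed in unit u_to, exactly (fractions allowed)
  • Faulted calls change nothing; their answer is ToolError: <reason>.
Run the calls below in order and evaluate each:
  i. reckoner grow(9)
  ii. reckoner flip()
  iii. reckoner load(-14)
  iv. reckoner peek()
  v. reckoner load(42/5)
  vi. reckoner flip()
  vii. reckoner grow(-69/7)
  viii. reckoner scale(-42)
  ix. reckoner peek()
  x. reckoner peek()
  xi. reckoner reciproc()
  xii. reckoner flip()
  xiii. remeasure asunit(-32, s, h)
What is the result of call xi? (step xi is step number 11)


Answer: 5/3834

Derivation:
==> reckoner grow(x=9)
<== 9
==> reckoner flip()
<== -9
==> reckoner load(x=-14)
<== -14
==> reckoner peek()
<== -14
==> reckoner load(x=42/5)
<== 42/5
==> reckoner flip()
<== -42/5
==> reckoner grow(x=-69/7)
<== -639/35
==> reckoner scale(x=-42)
<== 3834/5
==> reckoner peek()
<== 3834/5
==> reckoner peek()
<== 3834/5
==> reckoner reciproc()
<== 5/3834
==> reckoner flip()
<== -5/3834
==> remeasure asunit(v=-32, u_from=s, u_to=h)
<== -2/225


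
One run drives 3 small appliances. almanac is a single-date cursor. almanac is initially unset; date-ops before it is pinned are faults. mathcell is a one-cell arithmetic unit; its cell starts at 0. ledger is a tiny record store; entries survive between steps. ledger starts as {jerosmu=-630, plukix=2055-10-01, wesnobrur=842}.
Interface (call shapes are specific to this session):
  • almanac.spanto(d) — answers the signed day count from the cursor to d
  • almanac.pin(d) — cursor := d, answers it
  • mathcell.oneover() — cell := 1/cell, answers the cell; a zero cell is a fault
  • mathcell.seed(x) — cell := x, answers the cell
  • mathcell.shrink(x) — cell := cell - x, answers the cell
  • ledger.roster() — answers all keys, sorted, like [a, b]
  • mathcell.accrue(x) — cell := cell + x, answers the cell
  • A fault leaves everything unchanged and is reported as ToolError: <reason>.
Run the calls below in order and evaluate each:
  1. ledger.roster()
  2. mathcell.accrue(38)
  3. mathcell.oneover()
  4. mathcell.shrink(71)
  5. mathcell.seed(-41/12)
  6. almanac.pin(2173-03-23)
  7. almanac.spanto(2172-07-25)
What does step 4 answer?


>> ledger.roster()
<< [jerosmu, plukix, wesnobrur]
>> mathcell.accrue(x→38)
<< 38
>> mathcell.oneover()
<< 1/38
>> mathcell.shrink(x→71)
<< -2697/38
>> mathcell.seed(x→-41/12)
<< -41/12
>> almanac.pin(d→2173-03-23)
<< 2173-03-23
>> almanac.spanto(d→2172-07-25)
<< -241

Answer: -2697/38


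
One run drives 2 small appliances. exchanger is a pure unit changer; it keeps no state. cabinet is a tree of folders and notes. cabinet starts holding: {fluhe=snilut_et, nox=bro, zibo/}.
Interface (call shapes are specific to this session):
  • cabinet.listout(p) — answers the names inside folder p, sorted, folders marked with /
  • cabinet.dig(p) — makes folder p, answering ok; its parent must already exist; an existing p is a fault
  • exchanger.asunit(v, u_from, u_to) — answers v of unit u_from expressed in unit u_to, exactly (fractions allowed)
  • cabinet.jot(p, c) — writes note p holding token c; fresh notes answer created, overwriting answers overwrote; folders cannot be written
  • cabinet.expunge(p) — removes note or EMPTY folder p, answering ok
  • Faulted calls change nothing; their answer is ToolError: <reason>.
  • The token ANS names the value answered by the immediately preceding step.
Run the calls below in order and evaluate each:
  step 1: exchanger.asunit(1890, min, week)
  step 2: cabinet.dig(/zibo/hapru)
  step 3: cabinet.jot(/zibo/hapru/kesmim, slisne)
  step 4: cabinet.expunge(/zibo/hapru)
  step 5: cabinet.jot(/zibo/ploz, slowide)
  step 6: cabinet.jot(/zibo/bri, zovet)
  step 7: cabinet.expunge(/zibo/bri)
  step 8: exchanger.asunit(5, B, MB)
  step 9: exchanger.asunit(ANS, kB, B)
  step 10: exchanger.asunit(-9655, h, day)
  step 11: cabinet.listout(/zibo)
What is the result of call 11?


% asunit v='1890' u_from='min' u_to='week'
= 3/16
% dig p='/zibo/hapru'
= ok
% jot p='/zibo/hapru/kesmim' c='slisne'
= created
% expunge p='/zibo/hapru'
= ToolError: not empty
% jot p='/zibo/ploz' c='slowide'
= created
% jot p='/zibo/bri' c='zovet'
= created
% expunge p='/zibo/bri'
= ok
% asunit v='5' u_from='B' u_to='MB'
= 1/200000
% asunit v='ANS' u_from='kB' u_to='B'
= 1/200
% asunit v='-9655' u_from='h' u_to='day'
= -9655/24
% listout p='/zibo'
= [hapru/, ploz]

Answer: [hapru/, ploz]


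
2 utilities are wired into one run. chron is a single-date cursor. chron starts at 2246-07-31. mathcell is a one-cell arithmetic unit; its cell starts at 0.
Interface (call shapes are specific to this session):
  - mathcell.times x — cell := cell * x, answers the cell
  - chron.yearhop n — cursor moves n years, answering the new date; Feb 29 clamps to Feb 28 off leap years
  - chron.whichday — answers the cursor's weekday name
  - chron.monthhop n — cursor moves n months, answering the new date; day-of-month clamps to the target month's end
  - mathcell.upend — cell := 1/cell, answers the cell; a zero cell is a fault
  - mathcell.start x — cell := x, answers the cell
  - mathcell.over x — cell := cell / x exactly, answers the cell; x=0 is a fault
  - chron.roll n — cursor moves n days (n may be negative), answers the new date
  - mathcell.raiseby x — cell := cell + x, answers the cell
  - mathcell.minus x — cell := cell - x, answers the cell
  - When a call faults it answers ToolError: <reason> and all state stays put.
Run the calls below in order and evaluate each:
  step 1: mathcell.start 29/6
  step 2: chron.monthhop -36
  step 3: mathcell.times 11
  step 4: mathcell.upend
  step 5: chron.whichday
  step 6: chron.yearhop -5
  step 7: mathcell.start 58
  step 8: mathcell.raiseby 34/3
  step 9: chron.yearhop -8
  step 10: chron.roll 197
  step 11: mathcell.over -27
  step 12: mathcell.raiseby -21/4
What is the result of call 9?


Answer: 2230-07-31

Derivation:
·→ mathcell.start(29/6)
·← 29/6
·→ chron.monthhop(-36)
·← 2243-07-31
·→ mathcell.times(11)
·← 319/6
·→ mathcell.upend()
·← 6/319
·→ chron.whichday()
·← Monday
·→ chron.yearhop(-5)
·← 2238-07-31
·→ mathcell.start(58)
·← 58
·→ mathcell.raiseby(34/3)
·← 208/3
·→ chron.yearhop(-8)
·← 2230-07-31
·→ chron.roll(197)
·← 2231-02-13
·→ mathcell.over(-27)
·← -208/81
·→ mathcell.raiseby(-21/4)
·← -2533/324
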